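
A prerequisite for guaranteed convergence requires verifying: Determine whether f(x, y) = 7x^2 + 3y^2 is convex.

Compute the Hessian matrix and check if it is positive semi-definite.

f(x,y) = 7x^2 + 3y^2
Hessian H = [[14, 0], [0, 6]]
trace(H) = 20, det(H) = 84
Eigenvalues: (20 +/- sqrt(64)) / 2 = 14, 6
Since both eigenvalues > 0, f is convex.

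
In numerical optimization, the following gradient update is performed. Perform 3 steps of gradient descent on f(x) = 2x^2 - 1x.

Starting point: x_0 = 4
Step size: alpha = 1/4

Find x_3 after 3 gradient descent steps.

f(x) = 2x^2 - 1x, f'(x) = 4x + (-1)
Step 1: f'(4) = 15, x_1 = 4 - 1/4 * 15 = 1/4
Step 2: f'(1/4) = 0, x_2 = 1/4 - 1/4 * 0 = 1/4
Step 3: f'(1/4) = 0, x_3 = 1/4 - 1/4 * 0 = 1/4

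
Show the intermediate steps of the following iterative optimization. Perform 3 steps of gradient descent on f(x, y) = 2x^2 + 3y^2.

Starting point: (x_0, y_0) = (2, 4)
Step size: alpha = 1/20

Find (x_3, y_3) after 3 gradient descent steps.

f(x,y) = 2x^2 + 3y^2
grad_x = 4x + 0y, grad_y = 6y + 0x
Step 1: grad = (8, 24), (8/5, 14/5)
Step 2: grad = (32/5, 84/5), (32/25, 49/25)
Step 3: grad = (128/25, 294/25), (128/125, 343/250)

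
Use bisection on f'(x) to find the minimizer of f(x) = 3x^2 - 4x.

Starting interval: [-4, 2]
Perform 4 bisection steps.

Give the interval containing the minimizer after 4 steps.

Finding critical point of f(x) = 3x^2 - 4x using bisection on f'(x) = 6x + -4.
f'(x) = 0 when x = 2/3.
Starting interval: [-4, 2]
Step 1: mid = -1, f'(mid) = -10, new interval = [-1, 2]
Step 2: mid = 1/2, f'(mid) = -1, new interval = [1/2, 2]
Step 3: mid = 5/4, f'(mid) = 7/2, new interval = [1/2, 5/4]
Step 4: mid = 7/8, f'(mid) = 5/4, new interval = [1/2, 7/8]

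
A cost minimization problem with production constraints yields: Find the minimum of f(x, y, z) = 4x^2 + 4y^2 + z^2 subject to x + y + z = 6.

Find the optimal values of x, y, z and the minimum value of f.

Using Lagrange multipliers on f = 4x^2 + 4y^2 + z^2 with constraint x + y + z = 6:
Conditions: 2*4*x = lambda, 2*4*y = lambda, 2*1*z = lambda
So x = lambda/8, y = lambda/8, z = lambda/2
Substituting into constraint: lambda * (3/4) = 6
lambda = 8
x = 1, y = 1, z = 4
Minimum value = 24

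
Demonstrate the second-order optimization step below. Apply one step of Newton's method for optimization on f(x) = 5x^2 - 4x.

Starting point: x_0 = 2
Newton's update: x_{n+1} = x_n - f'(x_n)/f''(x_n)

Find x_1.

f(x) = 5x^2 - 4x
f'(x) = 10x + (-4), f''(x) = 10
Newton step: x_1 = x_0 - f'(x_0)/f''(x_0)
f'(2) = 16
x_1 = 2 - 16/10 = 2/5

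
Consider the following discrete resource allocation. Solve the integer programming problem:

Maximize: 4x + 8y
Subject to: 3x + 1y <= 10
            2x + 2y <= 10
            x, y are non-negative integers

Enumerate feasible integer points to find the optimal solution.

Constraint 1: 3x + 1y <= 10
Constraint 2: 2x + 2y <= 10
Feasible x range (need y >= 0): 0 <= x <= min(10/3, 10/2) => x in {0, ..., 3}.
Enumerate feasible integer points row by row (the coefficient of y is 8 > 0, so for each x the largest feasible y gives the best value):
  x = 0: y <= min((10 - 3*0)/1, (10 - 2*0)/2) => y in {0, ..., 5}; best 4*0 + 8*5 = 40
  x = 1: y <= min((10 - 3*1)/1, (10 - 2*1)/2) => y in {0, ..., 4}; best 4*1 + 8*4 = 36
  x = 2: y <= min((10 - 3*2)/1, (10 - 2*2)/2) => y in {0, ..., 3}; best 4*2 + 8*3 = 32
  x = 3: y <= min((10 - 3*3)/1, (10 - 2*3)/2) => y in {0, ..., 1}; best 4*3 + 8*1 = 20
The maximum 4x + 8y = 40 is achieved at x = 0, y = 5.
Check: 3*0 + 1*5 = 5 <= 10 and 2*0 + 2*5 = 10 <= 10.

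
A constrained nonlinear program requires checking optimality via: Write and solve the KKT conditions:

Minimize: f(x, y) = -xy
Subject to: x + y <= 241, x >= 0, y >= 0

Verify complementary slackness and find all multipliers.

Problem: min -xy s.t. x + y <= 241 (multiplier lambda), x >= 0 (mu_x), y >= 0 (mu_y)
KKT stationarity: -y + lambda - mu_x = 0, -x + lambda - mu_y = 0, with lambda, mu_x, mu_y >= 0
Complementary slackness: lambda*(x + y - 241) = 0, mu_x*x = 0, mu_y*y = 0
If lambda = 0: y = -mu_x <= 0 and x = -mu_y <= 0 force x = y = 0 with f = 0; but x = y = 241/2 is feasible with f = -58081/4 < 0, so this is not the minimum. Hence lambda > 0 and x + y = 241.
Try x > 0, y > 0 (so mu_x = mu_y = 0): y = lambda, x = lambda => x = y = lambda
x + y = 241 => 2*lambda = 241 => lambda = 241/2
x* = y* = 241/2 > 0, consistent with mu_x = mu_y = 0.
(Any feasible point with x = 0 or y = 0 has f = 0 > -58081/4, so the minimum is not on those boundaries.)
min(-xy) = -58081/4 (i.e. max xy = 58081/4)
Multipliers: lambda = 241/2, mu_x = 0, mu_y = 0
Complementary slackness: lambda*(x + y - 241) = 241/2*(241/2 + 241/2 - 241) = 0, mu_x*x = 0*241/2 = 0, mu_y*y = 0*241/2 = 0. Satisfied.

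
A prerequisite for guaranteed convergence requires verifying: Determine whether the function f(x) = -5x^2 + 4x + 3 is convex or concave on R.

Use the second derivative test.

f(x) = -5x^2 + 4x + 3
f'(x) = -10x + 4
f''(x) = -10
Since f''(x) = -10 < 0 for all x, f is concave on R.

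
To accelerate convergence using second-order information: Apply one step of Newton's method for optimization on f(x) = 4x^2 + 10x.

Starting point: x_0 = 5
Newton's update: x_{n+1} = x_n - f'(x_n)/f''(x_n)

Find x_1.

f(x) = 4x^2 + 10x
f'(x) = 8x + (10), f''(x) = 8
Newton step: x_1 = x_0 - f'(x_0)/f''(x_0)
f'(5) = 50
x_1 = 5 - 50/8 = -5/4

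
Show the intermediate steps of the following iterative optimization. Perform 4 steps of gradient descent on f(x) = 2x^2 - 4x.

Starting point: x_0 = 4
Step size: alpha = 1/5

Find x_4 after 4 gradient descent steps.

f(x) = 2x^2 - 4x, f'(x) = 4x + (-4)
Step 1: f'(4) = 12, x_1 = 4 - 1/5 * 12 = 8/5
Step 2: f'(8/5) = 12/5, x_2 = 8/5 - 1/5 * 12/5 = 28/25
Step 3: f'(28/25) = 12/25, x_3 = 28/25 - 1/5 * 12/25 = 128/125
Step 4: f'(128/125) = 12/125, x_4 = 128/125 - 1/5 * 12/125 = 628/625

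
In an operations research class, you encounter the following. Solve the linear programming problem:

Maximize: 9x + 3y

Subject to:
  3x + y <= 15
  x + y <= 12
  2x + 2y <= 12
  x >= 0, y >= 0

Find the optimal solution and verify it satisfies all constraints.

Feasible vertices: (0, 0), (0, 6), (9/2, 3/2), (5, 0)
Objective 9x + 3y at each vertex:
  (0, 0): 0
  (0, 6): 18
  (9/2, 3/2): 45
  (5, 0): 45
Maximum is 45 at (9/2, 3/2).
Verify constraints at (x, y) = (9/2, 3/2):
  3*(9/2) + 1*(3/2) = 15 <= 15 (active)
  1*(9/2) + 1*(3/2) = 6 <= 12
  2*(9/2) + 2*(3/2) = 12 <= 12 (active)
  x = 9/2 >= 0, y = 3/2 >= 0. All constraints satisfied.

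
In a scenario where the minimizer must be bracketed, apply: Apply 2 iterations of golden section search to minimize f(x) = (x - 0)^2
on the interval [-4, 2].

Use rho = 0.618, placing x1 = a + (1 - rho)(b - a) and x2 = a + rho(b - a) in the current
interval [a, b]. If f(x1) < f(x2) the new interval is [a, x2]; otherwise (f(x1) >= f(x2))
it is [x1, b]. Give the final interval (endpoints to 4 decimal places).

Golden section search for min of f(x) = (x - 0)^2 on [-4, 2].
Each step: x1 = a + (1 - rho)(b - a), x2 = a + rho(b - a); if f(x1) < f(x2) keep [a, x2], otherwise keep [x1, b].
Step 1: [-4.0000, 2.0000], x1=-1.7080 (f=2.9173), x2=-0.2920 (f=0.0853); f(x1) > f(x2) => keep [-1.7080, 2.0000]
Step 2: [-1.7080, 2.0000], x1=-0.2915 (f=0.0850), x2=0.5835 (f=0.3405); f(x1) < f(x2) => keep [-1.7080, 0.5835]
Final interval: [-1.7080, 0.5835]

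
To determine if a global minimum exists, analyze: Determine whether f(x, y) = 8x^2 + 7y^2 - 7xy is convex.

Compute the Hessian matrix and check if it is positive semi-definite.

f(x,y) = 8x^2 + 7y^2 - 7xy
Hessian H = [[16, -7], [-7, 14]]
trace(H) = 30, det(H) = 175
Eigenvalues: (30 +/- sqrt(200)) / 2 = 22.07, 7.929
Since both eigenvalues > 0, f is convex.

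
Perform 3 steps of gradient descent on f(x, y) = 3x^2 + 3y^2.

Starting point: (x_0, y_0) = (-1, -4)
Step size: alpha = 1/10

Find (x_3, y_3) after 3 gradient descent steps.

f(x,y) = 3x^2 + 3y^2
grad_x = 6x + 0y, grad_y = 6y + 0x
Step 1: grad = (-6, -24), (-2/5, -8/5)
Step 2: grad = (-12/5, -48/5), (-4/25, -16/25)
Step 3: grad = (-24/25, -96/25), (-8/125, -32/125)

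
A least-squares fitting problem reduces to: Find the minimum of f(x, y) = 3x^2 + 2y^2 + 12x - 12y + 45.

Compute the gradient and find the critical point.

f(x,y) = 3x^2 + 2y^2 + 12x - 12y + 45
df/dx = 6x + (12) = 0  =>  x = -2
df/dy = 4y + (-12) = 0  =>  y = 3
f(-2, 3) = 3*(-2)^2 + 2*(3)^2 + 12*(-2) + -12*(3) + 45 = 15
Hessian is diagonal with entries 6, 4 > 0, so this is a minimum.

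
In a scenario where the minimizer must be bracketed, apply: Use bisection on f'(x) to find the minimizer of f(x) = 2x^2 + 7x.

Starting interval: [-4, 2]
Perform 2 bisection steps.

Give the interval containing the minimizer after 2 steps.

Finding critical point of f(x) = 2x^2 + 7x using bisection on f'(x) = 4x + 7.
f'(x) = 0 when x = -7/4.
Starting interval: [-4, 2]
Step 1: mid = -1, f'(mid) = 3, new interval = [-4, -1]
Step 2: mid = -5/2, f'(mid) = -3, new interval = [-5/2, -1]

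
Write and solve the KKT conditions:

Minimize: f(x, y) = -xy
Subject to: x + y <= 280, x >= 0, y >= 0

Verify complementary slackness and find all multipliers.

Problem: min -xy s.t. x + y <= 280 (multiplier lambda), x >= 0 (mu_x), y >= 0 (mu_y)
KKT stationarity: -y + lambda - mu_x = 0, -x + lambda - mu_y = 0, with lambda, mu_x, mu_y >= 0
Complementary slackness: lambda*(x + y - 280) = 0, mu_x*x = 0, mu_y*y = 0
If lambda = 0: y = -mu_x <= 0 and x = -mu_y <= 0 force x = y = 0 with f = 0; but x = y = 140 is feasible with f = -19600 < 0, so this is not the minimum. Hence lambda > 0 and x + y = 280.
Try x > 0, y > 0 (so mu_x = mu_y = 0): y = lambda, x = lambda => x = y = lambda
x + y = 280 => 2*lambda = 280 => lambda = 140
x* = y* = 140 > 0, consistent with mu_x = mu_y = 0.
(Any feasible point with x = 0 or y = 0 has f = 0 > -19600, so the minimum is not on those boundaries.)
min(-xy) = -19600 (i.e. max xy = 19600)
Multipliers: lambda = 140, mu_x = 0, mu_y = 0
Complementary slackness: lambda*(x + y - 280) = 140*(140 + 140 - 280) = 0, mu_x*x = 0*140 = 0, mu_y*y = 0*140 = 0. Satisfied.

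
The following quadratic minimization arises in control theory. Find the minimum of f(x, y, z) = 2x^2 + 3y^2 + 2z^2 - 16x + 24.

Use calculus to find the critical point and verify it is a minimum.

f(x,y,z) = 2x^2 + 3y^2 + 2z^2 - 16x + 24
df/dx = 4x + (-16) = 0 => x = 4
df/dy = 6y + (0) = 0 => y = 0
df/dz = 4z + (0) = 0 => z = 0
f(4,0,0) = 2*(4)^2 + 3*(0)^2 + 2*(0)^2 + -16*(4) + 24 = -8
Hessian is diagonal with entries 4, 6, 4 > 0, confirmed minimum.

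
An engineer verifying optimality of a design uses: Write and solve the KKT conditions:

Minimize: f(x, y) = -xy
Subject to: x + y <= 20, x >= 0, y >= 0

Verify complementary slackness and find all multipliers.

Problem: min -xy s.t. x + y <= 20 (multiplier lambda), x >= 0 (mu_x), y >= 0 (mu_y)
KKT stationarity: -y + lambda - mu_x = 0, -x + lambda - mu_y = 0, with lambda, mu_x, mu_y >= 0
Complementary slackness: lambda*(x + y - 20) = 0, mu_x*x = 0, mu_y*y = 0
If lambda = 0: y = -mu_x <= 0 and x = -mu_y <= 0 force x = y = 0 with f = 0; but x = y = 10 is feasible with f = -100 < 0, so this is not the minimum. Hence lambda > 0 and x + y = 20.
Try x > 0, y > 0 (so mu_x = mu_y = 0): y = lambda, x = lambda => x = y = lambda
x + y = 20 => 2*lambda = 20 => lambda = 10
x* = y* = 10 > 0, consistent with mu_x = mu_y = 0.
(Any feasible point with x = 0 or y = 0 has f = 0 > -100, so the minimum is not on those boundaries.)
min(-xy) = -100 (i.e. max xy = 100)
Multipliers: lambda = 10, mu_x = 0, mu_y = 0
Complementary slackness: lambda*(x + y - 20) = 10*(10 + 10 - 20) = 0, mu_x*x = 0*10 = 0, mu_y*y = 0*10 = 0. Satisfied.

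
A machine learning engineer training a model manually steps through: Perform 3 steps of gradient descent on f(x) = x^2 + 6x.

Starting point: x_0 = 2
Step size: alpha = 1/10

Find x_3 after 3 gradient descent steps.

f(x) = x^2 + 6x, f'(x) = 2x + (6)
Step 1: f'(2) = 10, x_1 = 2 - 1/10 * 10 = 1
Step 2: f'(1) = 8, x_2 = 1 - 1/10 * 8 = 1/5
Step 3: f'(1/5) = 32/5, x_3 = 1/5 - 1/10 * 32/5 = -11/25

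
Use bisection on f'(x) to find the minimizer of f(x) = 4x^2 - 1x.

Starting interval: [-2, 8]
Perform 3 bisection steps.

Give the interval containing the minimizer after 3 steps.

Finding critical point of f(x) = 4x^2 - 1x using bisection on f'(x) = 8x + -1.
f'(x) = 0 when x = 1/8.
Starting interval: [-2, 8]
Step 1: mid = 3, f'(mid) = 23, new interval = [-2, 3]
Step 2: mid = 1/2, f'(mid) = 3, new interval = [-2, 1/2]
Step 3: mid = -3/4, f'(mid) = -7, new interval = [-3/4, 1/2]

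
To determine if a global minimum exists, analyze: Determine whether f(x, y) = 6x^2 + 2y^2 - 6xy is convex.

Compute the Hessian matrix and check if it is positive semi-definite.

f(x,y) = 6x^2 + 2y^2 - 6xy
Hessian H = [[12, -6], [-6, 4]]
trace(H) = 16, det(H) = 12
Eigenvalues: (16 +/- sqrt(208)) / 2 = 15.21, 0.7889
Since both eigenvalues > 0, f is convex.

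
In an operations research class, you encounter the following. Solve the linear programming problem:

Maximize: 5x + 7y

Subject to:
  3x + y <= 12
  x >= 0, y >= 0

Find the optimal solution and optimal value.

The feasible region has vertices at [(0, 0), (4, 0), (0, 12)].
Checking objective 5x + 7y at each vertex:
  (0, 0): 5*0 + 7*0 = 0
  (4, 0): 5*4 + 7*0 = 20
  (0, 12): 5*0 + 7*12 = 84
Maximum is 84 at (0, 12).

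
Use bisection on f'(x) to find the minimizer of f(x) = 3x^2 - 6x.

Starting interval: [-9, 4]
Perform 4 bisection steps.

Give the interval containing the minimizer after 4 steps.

Finding critical point of f(x) = 3x^2 - 6x using bisection on f'(x) = 6x + -6.
f'(x) = 0 when x = 1.
Starting interval: [-9, 4]
Step 1: mid = -5/2, f'(mid) = -21, new interval = [-5/2, 4]
Step 2: mid = 3/4, f'(mid) = -3/2, new interval = [3/4, 4]
Step 3: mid = 19/8, f'(mid) = 33/4, new interval = [3/4, 19/8]
Step 4: mid = 25/16, f'(mid) = 27/8, new interval = [3/4, 25/16]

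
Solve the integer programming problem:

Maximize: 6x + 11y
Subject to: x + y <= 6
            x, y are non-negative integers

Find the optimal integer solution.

Objective: 6x + 11y, constraint: x + y <= 6
Coefficient of y is 11 > coefficient of x is 6, so allocate the entire budget to y.
Optimal: x = 0, y = 6, value = 66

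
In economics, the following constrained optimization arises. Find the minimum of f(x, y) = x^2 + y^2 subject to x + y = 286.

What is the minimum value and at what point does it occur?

Substitute y = 286 - x into f(x,y) = x^2 + y^2:
g(x) = x^2 + (286 - x)^2 = 2x^2 - 572x + 81796
g'(x) = 4x - 572 = 0  =>  x = 143
y = 286 - 143 = 143
Minimum value = 143^2 + 143^2 = 40898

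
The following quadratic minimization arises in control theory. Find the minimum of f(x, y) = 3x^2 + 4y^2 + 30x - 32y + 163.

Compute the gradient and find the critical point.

f(x,y) = 3x^2 + 4y^2 + 30x - 32y + 163
df/dx = 6x + (30) = 0  =>  x = -5
df/dy = 8y + (-32) = 0  =>  y = 4
f(-5, 4) = 3*(-5)^2 + 4*(4)^2 + 30*(-5) + -32*(4) + 163 = 24
Hessian is diagonal with entries 6, 8 > 0, so this is a minimum.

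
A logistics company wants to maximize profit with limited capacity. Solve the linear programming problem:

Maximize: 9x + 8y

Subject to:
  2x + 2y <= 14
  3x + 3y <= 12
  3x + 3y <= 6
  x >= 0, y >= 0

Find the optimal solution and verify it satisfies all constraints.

Feasible vertices: (0, 0), (0, 2), (2, 0)
Objective 9x + 8y at each vertex:
  (0, 0): 0
  (0, 2): 16
  (2, 0): 18
Maximum is 18 at (2, 0).
Verify constraints at (x, y) = (2, 0):
  2*2 + 2*0 = 4 <= 14
  3*2 + 3*0 = 6 <= 12
  3*2 + 3*0 = 6 <= 6 (active)
  x = 2 >= 0, y = 0 >= 0. All constraints satisfied.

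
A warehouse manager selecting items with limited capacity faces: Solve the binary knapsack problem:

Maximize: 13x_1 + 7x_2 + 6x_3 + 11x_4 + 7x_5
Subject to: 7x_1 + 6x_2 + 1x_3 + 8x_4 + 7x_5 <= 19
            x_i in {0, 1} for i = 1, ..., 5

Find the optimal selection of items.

Items: item 1 (v=13, w=7), item 2 (v=7, w=6), item 3 (v=6, w=1), item 4 (v=11, w=8), item 5 (v=7, w=7)
Capacity: 19
Checking all 32 subsets (w = total weight, v = total value):
  {}: w = 0, v = 0
  {1}: w = 7, v = 13
  {2}: w = 6, v = 7
  {3}: w = 1, v = 6
  {4}: w = 8, v = 11
  {5}: w = 7, v = 7
  {1, 2}: w = 13, v = 20
  {1, 3}: w = 8, v = 19
  {1, 4}: w = 15, v = 24
  {1, 5}: w = 14, v = 20
  {2, 3}: w = 7, v = 13
  {2, 4}: w = 14, v = 18
  {2, 5}: w = 13, v = 14
  {3, 4}: w = 9, v = 17
  {3, 5}: w = 8, v = 13
  {4, 5}: w = 15, v = 18
  {1, 2, 3}: w = 14, v = 26
  {1, 2, 4}: w = 21 > 19, infeasible
  {1, 2, 5}: w = 20 > 19, infeasible
  {1, 3, 4}: w = 16, v = 30
  {1, 3, 5}: w = 15, v = 26
  {1, 4, 5}: w = 22 > 19, infeasible
  {2, 3, 4}: w = 15, v = 24
  {2, 3, 5}: w = 14, v = 20
  {2, 4, 5}: w = 21 > 19, infeasible
  {3, 4, 5}: w = 16, v = 24
  {1, 2, 3, 4}: w = 22 > 19, infeasible
  {1, 2, 3, 5}: w = 21 > 19, infeasible
  {1, 2, 4, 5}: w = 28 > 19, infeasible
  {1, 3, 4, 5}: w = 23 > 19, infeasible
  {2, 3, 4, 5}: w = 22 > 19, infeasible
  {1, 2, 3, 4, 5}: w = 29 > 19, infeasible
Best feasible subset: items [1, 3, 4]
Total weight: 16 <= 19, total value: 30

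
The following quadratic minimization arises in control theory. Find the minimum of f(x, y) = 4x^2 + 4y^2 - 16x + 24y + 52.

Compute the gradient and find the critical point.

f(x,y) = 4x^2 + 4y^2 - 16x + 24y + 52
df/dx = 8x + (-16) = 0  =>  x = 2
df/dy = 8y + (24) = 0  =>  y = -3
f(2, -3) = 4*(2)^2 + 4*(-3)^2 + -16*(2) + 24*(-3) + 52 = 0
Hessian is diagonal with entries 8, 8 > 0, so this is a minimum.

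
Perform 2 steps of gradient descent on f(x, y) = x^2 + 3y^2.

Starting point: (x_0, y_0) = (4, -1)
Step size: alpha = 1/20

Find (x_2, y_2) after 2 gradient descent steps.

f(x,y) = x^2 + 3y^2
grad_x = 2x + 0y, grad_y = 6y + 0x
Step 1: grad = (8, -6), (18/5, -7/10)
Step 2: grad = (36/5, -21/5), (81/25, -49/100)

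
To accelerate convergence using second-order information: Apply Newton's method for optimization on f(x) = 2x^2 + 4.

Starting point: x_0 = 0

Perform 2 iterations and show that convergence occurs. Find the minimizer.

f(x) = 2x^2 + 4, f'(x) = 4x + (0), f''(x) = 4
Step 1: f'(0) = 0, x_1 = 0 - 0/4 = 0
Step 2: f'(0) = 0, x_2 = 0 (converged)
Newton's method converges in 1 step for quadratics.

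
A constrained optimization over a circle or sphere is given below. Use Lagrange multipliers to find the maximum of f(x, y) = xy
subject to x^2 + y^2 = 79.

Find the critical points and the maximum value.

Lagrange conditions: y = 2*lambda*x and x = 2*lambda*y
If x = 0 then y = 0, violating the constraint, so x, y != 0.
Dividing: y/x = x/y => x^2 = y^2 => y = x or y = -x
Constraint: 2x^2 = 79 => x^2 = 79/2 => x = +/-sqrt(79/2)
Critical points: (sqrt(79/2), sqrt(79/2)), (-sqrt(79/2), -sqrt(79/2)), (sqrt(79/2), -sqrt(79/2)), (-sqrt(79/2), sqrt(79/2))
  y = x:  xy = x^2 = 79/2  at (sqrt(79/2), sqrt(79/2)) and (-sqrt(79/2), -sqrt(79/2))
  y = -x: xy = -x^2 = -79/2 at (sqrt(79/2), -sqrt(79/2)) and (-sqrt(79/2), sqrt(79/2))
Maximum xy = 79/2 at (sqrt(79/2), sqrt(79/2)) and (-sqrt(79/2), -sqrt(79/2))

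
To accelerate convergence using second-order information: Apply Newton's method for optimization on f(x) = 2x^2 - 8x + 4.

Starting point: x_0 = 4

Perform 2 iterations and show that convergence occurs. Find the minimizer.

f(x) = 2x^2 - 8x + 4, f'(x) = 4x + (-8), f''(x) = 4
Step 1: f'(4) = 8, x_1 = 4 - 8/4 = 2
Step 2: f'(2) = 0, x_2 = 2 (converged)
Newton's method converges in 1 step for quadratics.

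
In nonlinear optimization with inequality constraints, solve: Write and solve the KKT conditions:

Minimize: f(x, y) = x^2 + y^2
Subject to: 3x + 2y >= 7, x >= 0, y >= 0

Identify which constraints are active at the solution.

KKT conditions for min x^2 + y^2 s.t. 3x + 2y >= 7, x >= 0, y >= 0:
Stationarity: 2x = mu*3 + mu_x, 2y = mu*2 + mu_y, with mu, mu_x, mu_y >= 0
Complementary slackness: mu*(3x + 2y - 7) = 0, mu_x*x = 0, mu_y*y = 0
(0, 0) is infeasible (3*0 + 2*0 < 7), so if mu = 0 stationarity would force x = mu_x/2 >= 0, y = mu_y/2 >= 0 with mu_x*x = mu_y*y = 0, i.e. x = y = 0: contradiction. Hence mu > 0 and 3x + 2y = 7 is active.
Try x > 0, y > 0 (so mu_x = mu_y = 0): x = 3*mu/2, y = 2*mu/2
Substitute: 3*(3*mu/2) + 2*(2*mu/2) = 7
  mu*13/2 = 7 => mu = 14/13
x* = 21/13 > 0, y* = 14/13 > 0, consistent with mu_x = mu_y = 0.
f is convex and the constraints are linear, so this KKT point is the global minimum.
f* = 49/13
Active constraints: 3x + 2y >= 7 (holds with equality, mu = 14/13 > 0); x >= 0 and y >= 0 are inactive (mu_x = mu_y = 0).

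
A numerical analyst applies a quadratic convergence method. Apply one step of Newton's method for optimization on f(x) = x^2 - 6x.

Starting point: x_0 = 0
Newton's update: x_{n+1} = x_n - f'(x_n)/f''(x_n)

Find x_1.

f(x) = x^2 - 6x
f'(x) = 2x + (-6), f''(x) = 2
Newton step: x_1 = x_0 - f'(x_0)/f''(x_0)
f'(0) = -6
x_1 = 0 - -6/2 = 3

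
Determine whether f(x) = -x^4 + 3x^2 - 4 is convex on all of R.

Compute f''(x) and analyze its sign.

f(x) = -x^4 + 3x^2 - 4
f'(x) = -4x^3 + 6x
f''(x) = -12x^2 + 6
f''(x) = -12x^2 + 6 -> -inf as |x| -> inf
Therefore, f is not globally convex on R.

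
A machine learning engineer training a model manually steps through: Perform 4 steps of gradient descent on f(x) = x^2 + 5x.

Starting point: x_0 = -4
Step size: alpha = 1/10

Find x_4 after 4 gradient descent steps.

f(x) = x^2 + 5x, f'(x) = 2x + (5)
Step 1: f'(-4) = -3, x_1 = -4 - 1/10 * -3 = -37/10
Step 2: f'(-37/10) = -12/5, x_2 = -37/10 - 1/10 * -12/5 = -173/50
Step 3: f'(-173/50) = -48/25, x_3 = -173/50 - 1/10 * -48/25 = -817/250
Step 4: f'(-817/250) = -192/125, x_4 = -817/250 - 1/10 * -192/125 = -3893/1250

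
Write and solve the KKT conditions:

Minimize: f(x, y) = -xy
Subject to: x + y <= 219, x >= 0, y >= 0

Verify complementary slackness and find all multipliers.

Problem: min -xy s.t. x + y <= 219 (multiplier lambda), x >= 0 (mu_x), y >= 0 (mu_y)
KKT stationarity: -y + lambda - mu_x = 0, -x + lambda - mu_y = 0, with lambda, mu_x, mu_y >= 0
Complementary slackness: lambda*(x + y - 219) = 0, mu_x*x = 0, mu_y*y = 0
If lambda = 0: y = -mu_x <= 0 and x = -mu_y <= 0 force x = y = 0 with f = 0; but x = y = 219/2 is feasible with f = -47961/4 < 0, so this is not the minimum. Hence lambda > 0 and x + y = 219.
Try x > 0, y > 0 (so mu_x = mu_y = 0): y = lambda, x = lambda => x = y = lambda
x + y = 219 => 2*lambda = 219 => lambda = 219/2
x* = y* = 219/2 > 0, consistent with mu_x = mu_y = 0.
(Any feasible point with x = 0 or y = 0 has f = 0 > -47961/4, so the minimum is not on those boundaries.)
min(-xy) = -47961/4 (i.e. max xy = 47961/4)
Multipliers: lambda = 219/2, mu_x = 0, mu_y = 0
Complementary slackness: lambda*(x + y - 219) = 219/2*(219/2 + 219/2 - 219) = 0, mu_x*x = 0*219/2 = 0, mu_y*y = 0*219/2 = 0. Satisfied.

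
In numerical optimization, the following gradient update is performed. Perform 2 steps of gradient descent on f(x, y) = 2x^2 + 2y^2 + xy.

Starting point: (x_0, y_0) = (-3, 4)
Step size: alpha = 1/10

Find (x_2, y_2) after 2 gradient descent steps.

f(x,y) = 2x^2 + 2y^2 + xy
grad_x = 4x + 1y, grad_y = 4y + 1x
Step 1: grad = (-8, 13), (-11/5, 27/10)
Step 2: grad = (-61/10, 43/5), (-159/100, 46/25)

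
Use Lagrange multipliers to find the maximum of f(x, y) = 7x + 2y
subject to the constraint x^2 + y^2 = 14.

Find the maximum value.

Set up Lagrange conditions: grad f = lambda * grad g
  7 = 2*lambda*x
  2 = 2*lambda*y
From these: x/y = 7/2, so x = 7t, y = 2t for some t.
Substitute into constraint: (7t)^2 + (2t)^2 = 14
  t^2 * 53 = 14
  t = sqrt(14/53)
Maximum = 7*x + 2*y = (7^2 + 2^2)*t = 53 * sqrt(14/53) = sqrt(742)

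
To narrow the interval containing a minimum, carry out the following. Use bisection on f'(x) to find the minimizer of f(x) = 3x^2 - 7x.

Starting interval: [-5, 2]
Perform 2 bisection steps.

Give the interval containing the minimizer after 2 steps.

Finding critical point of f(x) = 3x^2 - 7x using bisection on f'(x) = 6x + -7.
f'(x) = 0 when x = 7/6.
Starting interval: [-5, 2]
Step 1: mid = -3/2, f'(mid) = -16, new interval = [-3/2, 2]
Step 2: mid = 1/4, f'(mid) = -11/2, new interval = [1/4, 2]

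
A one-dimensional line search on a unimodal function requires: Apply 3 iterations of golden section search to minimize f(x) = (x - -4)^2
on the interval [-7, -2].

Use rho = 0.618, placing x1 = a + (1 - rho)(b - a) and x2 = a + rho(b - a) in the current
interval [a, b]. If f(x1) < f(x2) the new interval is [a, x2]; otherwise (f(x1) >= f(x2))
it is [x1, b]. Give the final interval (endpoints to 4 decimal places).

Golden section search for min of f(x) = (x - -4)^2 on [-7, -2].
Each step: x1 = a + (1 - rho)(b - a), x2 = a + rho(b - a); if f(x1) < f(x2) keep [a, x2], otherwise keep [x1, b].
Step 1: [-7.0000, -2.0000], x1=-5.0900 (f=1.1881), x2=-3.9100 (f=0.0081); f(x1) > f(x2) => keep [-5.0900, -2.0000]
Step 2: [-5.0900, -2.0000], x1=-3.9096 (f=0.0082), x2=-3.1804 (f=0.6718); f(x1) < f(x2) => keep [-5.0900, -3.1804]
Step 3: [-5.0900, -3.1804], x1=-4.3605 (f=0.1300), x2=-3.9099 (f=0.0081); f(x1) > f(x2) => keep [-4.3605, -3.1804]
Final interval: [-4.3605, -3.1804]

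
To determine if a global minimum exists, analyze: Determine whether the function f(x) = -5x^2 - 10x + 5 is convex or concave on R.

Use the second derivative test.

f(x) = -5x^2 - 10x + 5
f'(x) = -10x - 10
f''(x) = -10
Since f''(x) = -10 < 0 for all x, f is concave on R.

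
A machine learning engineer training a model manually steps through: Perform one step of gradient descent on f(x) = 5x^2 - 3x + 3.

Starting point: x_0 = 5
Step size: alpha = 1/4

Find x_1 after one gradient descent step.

f(x) = 5x^2 - 3x + 3
f'(x) = 10x - 3
f'(5) = 10*5 + (-3) = 47
x_1 = x_0 - alpha * f'(x_0) = 5 - 1/4 * 47 = -27/4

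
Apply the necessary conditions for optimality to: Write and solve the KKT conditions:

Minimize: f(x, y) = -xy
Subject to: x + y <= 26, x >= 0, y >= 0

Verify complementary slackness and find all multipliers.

Problem: min -xy s.t. x + y <= 26 (multiplier lambda), x >= 0 (mu_x), y >= 0 (mu_y)
KKT stationarity: -y + lambda - mu_x = 0, -x + lambda - mu_y = 0, with lambda, mu_x, mu_y >= 0
Complementary slackness: lambda*(x + y - 26) = 0, mu_x*x = 0, mu_y*y = 0
If lambda = 0: y = -mu_x <= 0 and x = -mu_y <= 0 force x = y = 0 with f = 0; but x = y = 13 is feasible with f = -169 < 0, so this is not the minimum. Hence lambda > 0 and x + y = 26.
Try x > 0, y > 0 (so mu_x = mu_y = 0): y = lambda, x = lambda => x = y = lambda
x + y = 26 => 2*lambda = 26 => lambda = 13
x* = y* = 13 > 0, consistent with mu_x = mu_y = 0.
(Any feasible point with x = 0 or y = 0 has f = 0 > -169, so the minimum is not on those boundaries.)
min(-xy) = -169 (i.e. max xy = 169)
Multipliers: lambda = 13, mu_x = 0, mu_y = 0
Complementary slackness: lambda*(x + y - 26) = 13*(13 + 13 - 26) = 0, mu_x*x = 0*13 = 0, mu_y*y = 0*13 = 0. Satisfied.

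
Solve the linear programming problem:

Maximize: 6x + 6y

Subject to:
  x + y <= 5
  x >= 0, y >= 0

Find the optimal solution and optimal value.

The feasible region has vertices at [(0, 0), (5, 0), (0, 5)].
Checking objective 6x + 6y at each vertex:
  (0, 0): 6*0 + 6*0 = 0
  (5, 0): 6*5 + 6*0 = 30
  (0, 5): 6*0 + 6*5 = 30
Maximum is 30 at (5, 0).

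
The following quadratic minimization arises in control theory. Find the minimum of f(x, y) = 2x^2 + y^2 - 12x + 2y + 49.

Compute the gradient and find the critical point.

f(x,y) = 2x^2 + y^2 - 12x + 2y + 49
df/dx = 4x + (-12) = 0  =>  x = 3
df/dy = 2y + (2) = 0  =>  y = -1
f(3, -1) = 2*(3)^2 + 1*(-1)^2 + -12*(3) + 2*(-1) + 49 = 30
Hessian is diagonal with entries 4, 2 > 0, so this is a minimum.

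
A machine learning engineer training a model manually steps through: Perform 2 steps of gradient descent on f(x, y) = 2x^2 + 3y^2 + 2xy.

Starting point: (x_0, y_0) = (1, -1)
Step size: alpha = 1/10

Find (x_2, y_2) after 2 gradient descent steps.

f(x,y) = 2x^2 + 3y^2 + 2xy
grad_x = 4x + 2y, grad_y = 6y + 2x
Step 1: grad = (2, -4), (4/5, -3/5)
Step 2: grad = (2, -2), (3/5, -2/5)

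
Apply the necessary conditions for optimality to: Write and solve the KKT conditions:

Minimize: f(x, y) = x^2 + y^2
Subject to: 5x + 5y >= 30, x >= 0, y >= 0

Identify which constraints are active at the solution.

KKT conditions for min x^2 + y^2 s.t. 5x + 5y >= 30, x >= 0, y >= 0:
Stationarity: 2x = mu*5 + mu_x, 2y = mu*5 + mu_y, with mu, mu_x, mu_y >= 0
Complementary slackness: mu*(5x + 5y - 30) = 0, mu_x*x = 0, mu_y*y = 0
(0, 0) is infeasible (5*0 + 5*0 < 30), so if mu = 0 stationarity would force x = mu_x/2 >= 0, y = mu_y/2 >= 0 with mu_x*x = mu_y*y = 0, i.e. x = y = 0: contradiction. Hence mu > 0 and 5x + 5y = 30 is active.
Try x > 0, y > 0 (so mu_x = mu_y = 0): x = 5*mu/2, y = 5*mu/2
Substitute: 5*(5*mu/2) + 5*(5*mu/2) = 30
  mu*50/2 = 30 => mu = 6/5
x* = 3 > 0, y* = 3 > 0, consistent with mu_x = mu_y = 0.
f is convex and the constraints are linear, so this KKT point is the global minimum.
f* = 18
Active constraints: 5x + 5y >= 30 (holds with equality, mu = 6/5 > 0); x >= 0 and y >= 0 are inactive (mu_x = mu_y = 0).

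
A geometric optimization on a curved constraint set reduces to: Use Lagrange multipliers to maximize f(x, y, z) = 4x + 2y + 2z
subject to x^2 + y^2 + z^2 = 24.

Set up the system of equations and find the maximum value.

Lagrange conditions: 4 = 2*lambda*x, 2 = 2*lambda*y, 2 = 2*lambda*z
So x:4 = y:2 = z:2, i.e. x = 4t, y = 2t, z = 2t
Constraint: t^2*(4^2 + 2^2 + 2^2) = 24
  t^2 * 24 = 24  =>  t = sqrt(1)
Maximum = 4*4t + 2*2t + 2*2t = 24*sqrt(1) = 24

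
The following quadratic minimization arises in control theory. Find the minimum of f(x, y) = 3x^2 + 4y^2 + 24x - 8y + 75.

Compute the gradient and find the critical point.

f(x,y) = 3x^2 + 4y^2 + 24x - 8y + 75
df/dx = 6x + (24) = 0  =>  x = -4
df/dy = 8y + (-8) = 0  =>  y = 1
f(-4, 1) = 3*(-4)^2 + 4*(1)^2 + 24*(-4) + -8*(1) + 75 = 23
Hessian is diagonal with entries 6, 8 > 0, so this is a minimum.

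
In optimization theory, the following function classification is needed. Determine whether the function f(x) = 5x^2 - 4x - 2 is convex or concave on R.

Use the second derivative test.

f(x) = 5x^2 - 4x - 2
f'(x) = 10x - 4
f''(x) = 10
Since f''(x) = 10 > 0 for all x, f is convex on R.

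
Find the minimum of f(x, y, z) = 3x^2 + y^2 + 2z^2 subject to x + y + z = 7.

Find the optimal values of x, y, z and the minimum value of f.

Using Lagrange multipliers on f = 3x^2 + y^2 + 2z^2 with constraint x + y + z = 7:
Conditions: 2*3*x = lambda, 2*1*y = lambda, 2*2*z = lambda
So x = lambda/6, y = lambda/2, z = lambda/4
Substituting into constraint: lambda * (11/12) = 7
lambda = 84/11
x = 14/11, y = 42/11, z = 21/11
Minimum value = 294/11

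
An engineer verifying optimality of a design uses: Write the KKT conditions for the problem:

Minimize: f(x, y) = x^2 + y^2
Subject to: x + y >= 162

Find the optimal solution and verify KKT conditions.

KKT conditions for min x^2 + y^2 s.t. x + y >= 162:
Stationarity: 2x = mu, 2y = mu
So x = y = mu/2.
Complementary slackness: mu*(x + y - 162) = 0
Primal feasibility: x + y >= 162; dual feasibility: mu >= 0
If mu = 0 then x = y = 0, but 0 + 0 < 162 is infeasible, so the constraint is active.
Constraint active: x + y = 2*(mu/2) = 162 => mu = 162
x = y = 81, f = 13122
Verify: stationarity 2*81 = 162 = mu; primal 81 + 81 = 162 >= 162; dual mu = 162 >= 0; complementary slackness 162*(162 - 162) = 0. All KKT conditions hold.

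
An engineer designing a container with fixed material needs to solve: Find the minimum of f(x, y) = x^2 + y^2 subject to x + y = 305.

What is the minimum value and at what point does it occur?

Substitute y = 305 - x into f(x,y) = x^2 + y^2:
g(x) = x^2 + (305 - x)^2 = 2x^2 - 610x + 93025
g'(x) = 4x - 610 = 0  =>  x = 305/2
y = 305 - 305/2 = 305/2
Minimum value = (305/2)^2 + (305/2)^2 = 93025/2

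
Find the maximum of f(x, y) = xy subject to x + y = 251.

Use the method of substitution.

Substitute y = 251 - x into f(x,y) = xy:
g(x) = x(251 - x) = 251x - x^2
g'(x) = 251 - 2x = 0  =>  x = 251/2
y = 251 - 251/2 = 251/2
Maximum value = (251/2) * (251/2) = 63001/4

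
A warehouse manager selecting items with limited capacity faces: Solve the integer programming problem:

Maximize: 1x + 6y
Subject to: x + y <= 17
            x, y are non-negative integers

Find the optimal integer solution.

Objective: 1x + 6y, constraint: x + y <= 17
Coefficient of y is 6 > coefficient of x is 1, so allocate the entire budget to y.
Optimal: x = 0, y = 17, value = 102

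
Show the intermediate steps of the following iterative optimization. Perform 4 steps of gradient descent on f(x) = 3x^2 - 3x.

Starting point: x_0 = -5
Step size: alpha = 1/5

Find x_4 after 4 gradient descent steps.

f(x) = 3x^2 - 3x, f'(x) = 6x + (-3)
Step 1: f'(-5) = -33, x_1 = -5 - 1/5 * -33 = 8/5
Step 2: f'(8/5) = 33/5, x_2 = 8/5 - 1/5 * 33/5 = 7/25
Step 3: f'(7/25) = -33/25, x_3 = 7/25 - 1/5 * -33/25 = 68/125
Step 4: f'(68/125) = 33/125, x_4 = 68/125 - 1/5 * 33/125 = 307/625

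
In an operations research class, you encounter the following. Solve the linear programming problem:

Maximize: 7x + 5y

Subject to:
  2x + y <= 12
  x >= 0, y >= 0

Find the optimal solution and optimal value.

The feasible region has vertices at [(0, 0), (6, 0), (0, 12)].
Checking objective 7x + 5y at each vertex:
  (0, 0): 7*0 + 5*0 = 0
  (6, 0): 7*6 + 5*0 = 42
  (0, 12): 7*0 + 5*12 = 60
Maximum is 60 at (0, 12).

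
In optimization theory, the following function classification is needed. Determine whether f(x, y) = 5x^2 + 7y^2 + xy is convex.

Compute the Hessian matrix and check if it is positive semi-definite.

f(x,y) = 5x^2 + 7y^2 + xy
Hessian H = [[10, 1], [1, 14]]
trace(H) = 24, det(H) = 139
Eigenvalues: (24 +/- sqrt(20)) / 2 = 14.24, 9.764
Since both eigenvalues > 0, f is convex.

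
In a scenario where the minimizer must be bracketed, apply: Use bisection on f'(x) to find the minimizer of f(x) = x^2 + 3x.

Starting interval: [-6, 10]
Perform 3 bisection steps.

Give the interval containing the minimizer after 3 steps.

Finding critical point of f(x) = x^2 + 3x using bisection on f'(x) = 2x + 3.
f'(x) = 0 when x = -3/2.
Starting interval: [-6, 10]
Step 1: mid = 2, f'(mid) = 7, new interval = [-6, 2]
Step 2: mid = -2, f'(mid) = -1, new interval = [-2, 2]
Step 3: mid = 0, f'(mid) = 3, new interval = [-2, 0]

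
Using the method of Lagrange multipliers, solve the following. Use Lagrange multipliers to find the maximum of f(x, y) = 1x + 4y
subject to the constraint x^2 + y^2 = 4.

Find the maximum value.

Set up Lagrange conditions: grad f = lambda * grad g
  1 = 2*lambda*x
  4 = 2*lambda*y
From these: x/y = 1/4, so x = 1t, y = 4t for some t.
Substitute into constraint: (1t)^2 + (4t)^2 = 4
  t^2 * 17 = 4
  t = sqrt(4/17)
Maximum = 1*x + 4*y = (1^2 + 4^2)*t = 17 * sqrt(4/17) = sqrt(68)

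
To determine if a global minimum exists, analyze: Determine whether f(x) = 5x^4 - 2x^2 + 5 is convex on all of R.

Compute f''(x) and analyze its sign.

f(x) = 5x^4 - 2x^2 + 5
f'(x) = 20x^3 + -4x
f''(x) = 60x^2 + -4
f''(0) = -4 < 0, so not convex near x = 0
Therefore, f is not globally convex on R.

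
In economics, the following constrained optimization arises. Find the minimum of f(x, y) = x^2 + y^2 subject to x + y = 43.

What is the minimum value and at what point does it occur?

Substitute y = 43 - x into f(x,y) = x^2 + y^2:
g(x) = x^2 + (43 - x)^2 = 2x^2 - 86x + 1849
g'(x) = 4x - 86 = 0  =>  x = 43/2
y = 43 - 43/2 = 43/2
Minimum value = (43/2)^2 + (43/2)^2 = 1849/2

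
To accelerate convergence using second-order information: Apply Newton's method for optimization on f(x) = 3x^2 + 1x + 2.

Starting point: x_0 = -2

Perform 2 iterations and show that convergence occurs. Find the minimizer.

f(x) = 3x^2 + 1x + 2, f'(x) = 6x + (1), f''(x) = 6
Step 1: f'(-2) = -11, x_1 = -2 - -11/6 = -1/6
Step 2: f'(-1/6) = 0, x_2 = -1/6 (converged)
Newton's method converges in 1 step for quadratics.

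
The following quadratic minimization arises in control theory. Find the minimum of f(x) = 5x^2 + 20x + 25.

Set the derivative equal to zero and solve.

f(x) = 5x^2 + 20x + 25
f'(x) = 10x + (20) = 0
x = -20/10 = -2
f(-2) = 5
Since f''(x) = 10 > 0, this is a minimum.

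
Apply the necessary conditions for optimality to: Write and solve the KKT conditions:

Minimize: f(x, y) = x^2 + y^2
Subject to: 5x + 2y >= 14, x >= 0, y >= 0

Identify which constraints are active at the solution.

KKT conditions for min x^2 + y^2 s.t. 5x + 2y >= 14, x >= 0, y >= 0:
Stationarity: 2x = mu*5 + mu_x, 2y = mu*2 + mu_y, with mu, mu_x, mu_y >= 0
Complementary slackness: mu*(5x + 2y - 14) = 0, mu_x*x = 0, mu_y*y = 0
(0, 0) is infeasible (5*0 + 2*0 < 14), so if mu = 0 stationarity would force x = mu_x/2 >= 0, y = mu_y/2 >= 0 with mu_x*x = mu_y*y = 0, i.e. x = y = 0: contradiction. Hence mu > 0 and 5x + 2y = 14 is active.
Try x > 0, y > 0 (so mu_x = mu_y = 0): x = 5*mu/2, y = 2*mu/2
Substitute: 5*(5*mu/2) + 2*(2*mu/2) = 14
  mu*29/2 = 14 => mu = 28/29
x* = 70/29 > 0, y* = 28/29 > 0, consistent with mu_x = mu_y = 0.
f is convex and the constraints are linear, so this KKT point is the global minimum.
f* = 196/29
Active constraints: 5x + 2y >= 14 (holds with equality, mu = 28/29 > 0); x >= 0 and y >= 0 are inactive (mu_x = mu_y = 0).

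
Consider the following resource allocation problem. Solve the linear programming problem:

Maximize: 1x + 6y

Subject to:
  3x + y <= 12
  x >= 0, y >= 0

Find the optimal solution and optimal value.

The feasible region has vertices at [(0, 0), (4, 0), (0, 12)].
Checking objective 1x + 6y at each vertex:
  (0, 0): 1*0 + 6*0 = 0
  (4, 0): 1*4 + 6*0 = 4
  (0, 12): 1*0 + 6*12 = 72
Maximum is 72 at (0, 12).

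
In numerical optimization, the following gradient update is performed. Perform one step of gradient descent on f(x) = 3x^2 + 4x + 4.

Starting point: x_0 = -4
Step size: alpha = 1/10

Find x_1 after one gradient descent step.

f(x) = 3x^2 + 4x + 4
f'(x) = 6x + 4
f'(-4) = 6*-4 + (4) = -20
x_1 = x_0 - alpha * f'(x_0) = -4 - 1/10 * -20 = -2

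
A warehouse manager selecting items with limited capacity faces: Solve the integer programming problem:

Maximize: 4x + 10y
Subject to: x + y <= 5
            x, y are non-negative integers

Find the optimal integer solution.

Objective: 4x + 10y, constraint: x + y <= 5
Coefficient of y is 10 > coefficient of x is 4, so allocate the entire budget to y.
Optimal: x = 0, y = 5, value = 50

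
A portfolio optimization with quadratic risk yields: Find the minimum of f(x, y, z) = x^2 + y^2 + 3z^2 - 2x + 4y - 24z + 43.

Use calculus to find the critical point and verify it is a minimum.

f(x,y,z) = x^2 + y^2 + 3z^2 - 2x + 4y - 24z + 43
df/dx = 2x + (-2) = 0 => x = 1
df/dy = 2y + (4) = 0 => y = -2
df/dz = 6z + (-24) = 0 => z = 4
f(1,-2,4) = 1*(1)^2 + 1*(-2)^2 + 3*(4)^2 + -2*(1) + 4*(-2) + -24*(4) + 43 = -10
Hessian is diagonal with entries 2, 2, 6 > 0, confirmed minimum.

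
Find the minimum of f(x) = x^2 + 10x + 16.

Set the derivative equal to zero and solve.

f(x) = x^2 + 10x + 16
f'(x) = 2x + (10) = 0
x = -10/2 = -5
f(-5) = -9
Since f''(x) = 2 > 0, this is a minimum.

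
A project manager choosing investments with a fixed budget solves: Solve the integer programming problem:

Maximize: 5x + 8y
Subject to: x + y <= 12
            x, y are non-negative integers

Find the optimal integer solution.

Objective: 5x + 8y, constraint: x + y <= 12
Coefficient of y is 8 > coefficient of x is 5, so allocate the entire budget to y.
Optimal: x = 0, y = 12, value = 96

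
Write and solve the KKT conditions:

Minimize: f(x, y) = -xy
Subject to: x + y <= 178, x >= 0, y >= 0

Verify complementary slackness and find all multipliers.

Problem: min -xy s.t. x + y <= 178 (multiplier lambda), x >= 0 (mu_x), y >= 0 (mu_y)
KKT stationarity: -y + lambda - mu_x = 0, -x + lambda - mu_y = 0, with lambda, mu_x, mu_y >= 0
Complementary slackness: lambda*(x + y - 178) = 0, mu_x*x = 0, mu_y*y = 0
If lambda = 0: y = -mu_x <= 0 and x = -mu_y <= 0 force x = y = 0 with f = 0; but x = y = 89 is feasible with f = -7921 < 0, so this is not the minimum. Hence lambda > 0 and x + y = 178.
Try x > 0, y > 0 (so mu_x = mu_y = 0): y = lambda, x = lambda => x = y = lambda
x + y = 178 => 2*lambda = 178 => lambda = 89
x* = y* = 89 > 0, consistent with mu_x = mu_y = 0.
(Any feasible point with x = 0 or y = 0 has f = 0 > -7921, so the minimum is not on those boundaries.)
min(-xy) = -7921 (i.e. max xy = 7921)
Multipliers: lambda = 89, mu_x = 0, mu_y = 0
Complementary slackness: lambda*(x + y - 178) = 89*(89 + 89 - 178) = 0, mu_x*x = 0*89 = 0, mu_y*y = 0*89 = 0. Satisfied.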